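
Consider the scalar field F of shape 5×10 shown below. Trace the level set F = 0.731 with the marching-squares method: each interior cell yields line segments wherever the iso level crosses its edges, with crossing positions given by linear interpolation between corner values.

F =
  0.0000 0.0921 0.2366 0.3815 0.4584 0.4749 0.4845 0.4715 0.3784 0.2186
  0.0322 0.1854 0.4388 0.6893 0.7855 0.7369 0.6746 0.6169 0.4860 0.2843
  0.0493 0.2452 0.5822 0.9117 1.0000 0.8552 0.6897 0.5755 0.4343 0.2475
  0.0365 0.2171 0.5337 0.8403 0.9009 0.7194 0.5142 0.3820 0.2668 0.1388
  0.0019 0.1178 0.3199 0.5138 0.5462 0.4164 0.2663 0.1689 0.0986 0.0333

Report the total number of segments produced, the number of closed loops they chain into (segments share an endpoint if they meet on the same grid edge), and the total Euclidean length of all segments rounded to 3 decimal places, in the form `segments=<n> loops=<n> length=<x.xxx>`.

cell (0,3): code 0100 → (0.833,4.000)–(1.000,3.433)
cell (0,4): code 1100 → (0.977,5.000)–(0.833,4.000)
cell (0,5): code 1000 → (1.000,5.095)–(0.977,5.000)
cell (1,2): code 0100 → (1.188,3.000)–(2.000,2.452)
cell (1,3): code 1110 → (1.000,3.433)–(1.188,3.000)
cell (1,5): code 1001 → (2.000,5.750)–(1.000,5.095)
cell (2,2): code 0110 → (2.000,2.452)–(3.000,2.644)
cell (2,4): code 1011 → (3.000,4.936)–(2.915,5.000)
cell (2,5): code 0001 → (2.915,5.000)–(2.000,5.750)
cell (3,2): code 0010 → (3.000,2.644)–(3.335,3.000)
cell (3,3): code 0011 → (3.335,3.000)–(3.479,4.000)
cell (3,4): code 0001 → (3.479,4.000)–(3.000,4.936)
total: 12 segments, chained into 1 closed loop(s), length Σ = 9.205463

segments=12 loops=1 length=9.205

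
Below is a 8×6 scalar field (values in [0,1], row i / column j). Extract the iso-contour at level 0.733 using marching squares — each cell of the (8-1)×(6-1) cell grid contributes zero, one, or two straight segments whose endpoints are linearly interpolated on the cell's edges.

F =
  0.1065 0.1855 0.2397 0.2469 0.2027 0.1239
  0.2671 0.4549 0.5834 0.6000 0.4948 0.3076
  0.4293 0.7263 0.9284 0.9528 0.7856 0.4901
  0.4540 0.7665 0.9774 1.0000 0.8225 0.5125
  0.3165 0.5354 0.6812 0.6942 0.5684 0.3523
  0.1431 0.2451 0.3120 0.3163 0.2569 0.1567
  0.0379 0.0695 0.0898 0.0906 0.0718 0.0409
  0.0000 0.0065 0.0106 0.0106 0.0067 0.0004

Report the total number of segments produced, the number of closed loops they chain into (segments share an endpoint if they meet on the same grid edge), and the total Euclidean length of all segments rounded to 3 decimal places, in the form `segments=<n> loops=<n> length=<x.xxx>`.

segments=12 loops=1 length=9.459

cell (1,1): code 0100 → (1.434,2.000)–(2.000,1.033)
cell (1,2): code 1100 → (1.377,3.000)–(1.434,2.000)
cell (1,3): code 1100 → (1.819,4.000)–(1.377,3.000)
cell (1,4): code 1000 → (2.000,4.178)–(1.819,4.000)
cell (2,0): code 0100 → (2.167,1.000)–(3.000,0.893)
cell (2,1): code 1110 → (2.000,1.033)–(2.167,1.000)
cell (2,4): code 1001 → (3.000,4.289)–(2.000,4.178)
cell (3,0): code 0010 → (3.000,0.893)–(3.145,1.000)
cell (3,1): code 0011 → (3.145,1.000)–(3.825,2.000)
cell (3,2): code 0011 → (3.825,2.000)–(3.873,3.000)
cell (3,3): code 0011 → (3.873,3.000)–(3.352,4.000)
cell (3,4): code 0001 → (3.352,4.000)–(3.000,4.289)
total: 12 segments, chained into 1 closed loop(s), length Σ = 9.459320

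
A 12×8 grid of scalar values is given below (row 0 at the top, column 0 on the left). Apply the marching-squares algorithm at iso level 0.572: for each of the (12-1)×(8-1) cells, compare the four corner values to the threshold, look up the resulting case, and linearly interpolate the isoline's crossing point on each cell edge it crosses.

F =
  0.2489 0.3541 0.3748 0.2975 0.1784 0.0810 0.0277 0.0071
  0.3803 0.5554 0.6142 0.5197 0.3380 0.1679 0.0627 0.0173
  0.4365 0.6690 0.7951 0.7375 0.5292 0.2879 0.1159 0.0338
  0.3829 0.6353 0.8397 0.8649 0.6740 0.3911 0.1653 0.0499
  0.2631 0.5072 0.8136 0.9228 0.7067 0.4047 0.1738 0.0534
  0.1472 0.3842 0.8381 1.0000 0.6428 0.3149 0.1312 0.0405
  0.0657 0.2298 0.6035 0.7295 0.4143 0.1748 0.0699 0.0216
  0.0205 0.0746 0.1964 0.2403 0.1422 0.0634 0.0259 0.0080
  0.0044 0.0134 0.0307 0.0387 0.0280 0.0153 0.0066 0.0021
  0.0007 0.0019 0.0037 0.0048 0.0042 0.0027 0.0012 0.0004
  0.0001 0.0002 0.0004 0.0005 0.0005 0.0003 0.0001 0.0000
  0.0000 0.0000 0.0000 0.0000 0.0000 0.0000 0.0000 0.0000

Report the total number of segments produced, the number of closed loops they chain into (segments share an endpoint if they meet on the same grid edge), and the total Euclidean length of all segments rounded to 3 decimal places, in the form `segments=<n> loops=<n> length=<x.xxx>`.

cell (0,1): code 0100 → (0.824,2.000)–(1.000,1.282)
cell (0,2): code 1000 → (1.000,2.447)–(0.824,2.000)
cell (1,0): code 0100 → (1.146,1.000)–(2.000,0.583)
cell (1,1): code 1110 → (1.000,1.282)–(1.146,1.000)
cell (1,2): code 1101 → (1.240,3.000)–(1.000,2.447)
cell (1,3): code 1000 → (2.000,3.795)–(1.240,3.000)
cell (2,0): code 0110 → (2.000,0.583)–(3.000,0.749)
cell (2,3): code 1101 → (2.296,4.000)–(2.000,3.795)
cell (2,4): code 1000 → (3.000,4.361)–(2.296,4.000)
cell (3,0): code 0010 → (3.000,0.749)–(3.494,1.000)
cell (3,1): code 0111 → (3.494,1.000)–(4.000,1.211)
cell (3,4): code 1001 → (4.000,4.446)–(3.000,4.361)
cell (4,1): code 0110 → (4.000,1.211)–(5.000,1.414)
cell (4,4): code 1001 → (5.000,4.216)–(4.000,4.446)
cell (5,1): code 0110 → (5.000,1.414)–(6.000,1.916)
cell (5,3): code 1011 → (6.000,3.500)–(5.310,4.000)
cell (5,4): code 0001 → (5.310,4.000)–(5.000,4.216)
cell (6,1): code 0010 → (6.000,1.916)–(6.077,2.000)
cell (6,2): code 0011 → (6.077,2.000)–(6.322,3.000)
cell (6,3): code 0001 → (6.322,3.000)–(6.000,3.500)
total: 20 segments, chained into 1 closed loop(s), length Σ = 14.594871

segments=20 loops=1 length=14.595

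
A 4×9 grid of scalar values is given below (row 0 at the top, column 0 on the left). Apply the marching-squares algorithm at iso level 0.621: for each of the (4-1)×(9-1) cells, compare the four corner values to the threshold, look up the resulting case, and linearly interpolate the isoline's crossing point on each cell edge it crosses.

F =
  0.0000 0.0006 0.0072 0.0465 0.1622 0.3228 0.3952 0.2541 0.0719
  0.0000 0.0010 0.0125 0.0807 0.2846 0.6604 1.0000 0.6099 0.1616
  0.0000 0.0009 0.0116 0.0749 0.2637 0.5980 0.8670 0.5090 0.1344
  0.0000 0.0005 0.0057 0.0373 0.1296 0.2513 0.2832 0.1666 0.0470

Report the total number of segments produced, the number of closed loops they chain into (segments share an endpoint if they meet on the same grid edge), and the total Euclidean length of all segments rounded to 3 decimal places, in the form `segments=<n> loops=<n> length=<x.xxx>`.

cell (0,4): code 0100 → (0.883,5.000)–(1.000,4.895)
cell (0,5): code 1100 → (0.373,6.000)–(0.883,5.000)
cell (0,6): code 1000 → (1.000,6.972)–(0.373,6.000)
cell (1,4): code 0010 → (1.000,4.895)–(1.631,5.000)
cell (1,5): code 0111 → (1.631,5.000)–(2.000,5.086)
cell (1,6): code 1001 → (2.000,6.687)–(1.000,6.972)
cell (2,5): code 0010 → (2.000,5.086)–(2.421,6.000)
cell (2,6): code 0001 → (2.421,6.000)–(2.000,6.687)
total: 8 segments, chained into 1 closed loop(s), length Σ = 6.306570

segments=8 loops=1 length=6.307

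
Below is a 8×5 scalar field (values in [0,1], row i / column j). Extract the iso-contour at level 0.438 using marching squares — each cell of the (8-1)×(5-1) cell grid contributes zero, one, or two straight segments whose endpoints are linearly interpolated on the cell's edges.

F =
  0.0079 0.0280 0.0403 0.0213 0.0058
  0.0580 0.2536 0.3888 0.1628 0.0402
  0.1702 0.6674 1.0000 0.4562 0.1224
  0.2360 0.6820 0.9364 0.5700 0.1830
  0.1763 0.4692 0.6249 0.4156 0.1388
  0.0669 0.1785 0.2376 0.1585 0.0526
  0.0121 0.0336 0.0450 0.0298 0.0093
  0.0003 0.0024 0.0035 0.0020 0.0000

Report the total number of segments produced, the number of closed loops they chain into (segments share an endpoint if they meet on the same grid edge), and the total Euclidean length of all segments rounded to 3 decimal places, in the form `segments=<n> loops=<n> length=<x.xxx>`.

cell (1,0): code 0100 → (1.446,1.000)–(2.000,0.539)
cell (1,1): code 1100 → (1.080,2.000)–(1.446,1.000)
cell (1,2): code 1100 → (1.938,3.000)–(1.080,2.000)
cell (1,3): code 1000 → (2.000,3.055)–(1.938,3.000)
cell (2,0): code 0110 → (2.000,0.539)–(3.000,0.453)
cell (2,3): code 1001 → (3.000,3.341)–(2.000,3.055)
cell (3,0): code 0110 → (3.000,0.453)–(4.000,0.893)
cell (3,2): code 1011 → (4.000,2.893)–(3.855,3.000)
cell (3,3): code 0001 → (3.855,3.000)–(3.000,3.341)
cell (4,0): code 0010 → (4.000,0.893)–(4.107,1.000)
cell (4,1): code 0011 → (4.107,1.000)–(4.483,2.000)
cell (4,2): code 0001 → (4.483,2.000)–(4.000,2.893)
total: 12 segments, chained into 1 closed loop(s), length Σ = 9.657431

segments=12 loops=1 length=9.657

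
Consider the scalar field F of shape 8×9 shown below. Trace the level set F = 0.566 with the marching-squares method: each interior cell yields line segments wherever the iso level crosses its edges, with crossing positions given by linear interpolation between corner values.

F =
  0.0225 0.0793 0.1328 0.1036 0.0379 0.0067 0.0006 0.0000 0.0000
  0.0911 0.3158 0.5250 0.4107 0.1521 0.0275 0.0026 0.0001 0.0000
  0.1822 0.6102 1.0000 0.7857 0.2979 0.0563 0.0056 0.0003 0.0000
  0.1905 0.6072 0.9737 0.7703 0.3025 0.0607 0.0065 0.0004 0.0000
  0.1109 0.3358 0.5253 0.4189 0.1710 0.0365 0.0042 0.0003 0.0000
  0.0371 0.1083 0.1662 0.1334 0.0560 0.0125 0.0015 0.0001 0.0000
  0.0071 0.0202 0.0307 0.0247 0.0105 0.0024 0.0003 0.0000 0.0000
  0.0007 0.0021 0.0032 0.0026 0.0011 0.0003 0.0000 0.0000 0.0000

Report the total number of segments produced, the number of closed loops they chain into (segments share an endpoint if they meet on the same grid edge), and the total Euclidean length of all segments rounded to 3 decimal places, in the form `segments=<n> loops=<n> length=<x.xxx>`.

cell (1,0): code 0100 → (1.850,1.000)–(2.000,0.897)
cell (1,1): code 1100 → (1.086,2.000)–(1.850,1.000)
cell (1,2): code 1100 → (1.414,3.000)–(1.086,2.000)
cell (1,3): code 1000 → (2.000,3.450)–(1.414,3.000)
cell (2,0): code 0110 → (2.000,0.897)–(3.000,0.901)
cell (2,3): code 1001 → (3.000,3.437)–(2.000,3.450)
cell (3,0): code 0010 → (3.000,0.901)–(3.152,1.000)
cell (3,1): code 0011 → (3.152,1.000)–(3.909,2.000)
cell (3,2): code 0011 → (3.909,2.000)–(3.581,3.000)
cell (3,3): code 0001 → (3.581,3.000)–(3.000,3.437)
total: 10 segments, chained into 1 closed loop(s), length Σ = 8.446995

segments=10 loops=1 length=8.447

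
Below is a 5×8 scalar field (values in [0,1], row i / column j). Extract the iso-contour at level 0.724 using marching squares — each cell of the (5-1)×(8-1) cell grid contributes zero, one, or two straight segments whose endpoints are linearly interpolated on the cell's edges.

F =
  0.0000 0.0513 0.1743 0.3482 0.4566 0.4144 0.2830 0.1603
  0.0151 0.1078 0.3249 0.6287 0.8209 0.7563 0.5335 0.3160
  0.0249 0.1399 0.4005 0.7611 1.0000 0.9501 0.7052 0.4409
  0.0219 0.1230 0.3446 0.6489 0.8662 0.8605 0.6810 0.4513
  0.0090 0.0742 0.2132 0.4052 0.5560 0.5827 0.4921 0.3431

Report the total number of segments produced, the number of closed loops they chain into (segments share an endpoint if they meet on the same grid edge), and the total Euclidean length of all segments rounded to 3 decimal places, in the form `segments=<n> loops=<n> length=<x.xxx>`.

segments=12 loops=1 length=9.015

cell (0,3): code 0100 → (0.734,4.000)–(1.000,3.496)
cell (0,4): code 1100 → (0.906,5.000)–(0.734,4.000)
cell (0,5): code 1000 → (1.000,5.145)–(0.906,5.000)
cell (1,2): code 0100 → (1.720,3.000)–(2.000,2.897)
cell (1,3): code 1110 → (1.000,3.496)–(1.720,3.000)
cell (1,5): code 1001 → (2.000,5.923)–(1.000,5.145)
cell (2,2): code 0010 → (2.000,2.897)–(2.331,3.000)
cell (2,3): code 0111 → (2.331,3.000)–(3.000,3.346)
cell (2,5): code 1001 → (3.000,5.760)–(2.000,5.923)
cell (3,3): code 0010 → (3.000,3.346)–(3.458,4.000)
cell (3,4): code 0011 → (3.458,4.000)–(3.491,5.000)
cell (3,5): code 0001 → (3.491,5.000)–(3.000,5.760)
total: 12 segments, chained into 1 closed loop(s), length Σ = 9.015035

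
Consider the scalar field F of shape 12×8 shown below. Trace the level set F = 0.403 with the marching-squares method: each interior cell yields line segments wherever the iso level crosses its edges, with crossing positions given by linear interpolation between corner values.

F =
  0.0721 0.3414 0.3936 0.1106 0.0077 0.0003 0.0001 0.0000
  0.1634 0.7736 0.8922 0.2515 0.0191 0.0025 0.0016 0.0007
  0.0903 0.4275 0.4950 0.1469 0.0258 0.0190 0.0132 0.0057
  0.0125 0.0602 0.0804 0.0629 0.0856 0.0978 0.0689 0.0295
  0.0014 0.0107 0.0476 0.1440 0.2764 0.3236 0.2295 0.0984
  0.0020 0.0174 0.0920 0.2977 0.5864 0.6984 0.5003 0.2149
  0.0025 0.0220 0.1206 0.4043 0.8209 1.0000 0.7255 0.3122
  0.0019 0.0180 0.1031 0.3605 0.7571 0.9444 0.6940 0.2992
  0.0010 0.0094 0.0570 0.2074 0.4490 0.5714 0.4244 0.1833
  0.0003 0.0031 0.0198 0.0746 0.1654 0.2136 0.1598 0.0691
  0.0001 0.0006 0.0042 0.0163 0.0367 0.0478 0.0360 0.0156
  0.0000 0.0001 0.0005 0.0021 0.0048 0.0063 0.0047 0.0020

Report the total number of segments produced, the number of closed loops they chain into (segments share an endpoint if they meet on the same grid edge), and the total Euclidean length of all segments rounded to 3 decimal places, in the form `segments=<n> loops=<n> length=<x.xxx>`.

cell (0,0): code 0100 → (0.143,1.000)–(1.000,0.393)
cell (0,1): code 1100 → (0.019,2.000)–(0.143,1.000)
cell (0,2): code 1000 → (1.000,2.764)–(0.019,2.000)
cell (1,0): code 0110 → (1.000,0.393)–(2.000,0.927)
cell (1,2): code 1001 → (2.000,2.264)–(1.000,2.764)
cell (2,0): code 0010 → (2.000,0.927)–(2.067,1.000)
cell (2,1): code 0011 → (2.067,1.000)–(2.222,2.000)
cell (2,2): code 0001 → (2.222,2.000)–(2.000,2.264)
cell (4,3): code 0100 → (4.408,4.000)–(5.000,3.365)
cell (4,4): code 1100 → (4.212,5.000)–(4.408,4.000)
cell (4,5): code 1100 → (4.641,6.000)–(4.212,5.000)
cell (4,6): code 1000 → (5.000,6.341)–(4.641,6.000)
cell (5,2): code 0100 → (5.988,3.000)–(6.000,2.995)
cell (5,3): code 1110 → (5.000,3.365)–(5.988,3.000)
cell (5,6): code 1001 → (6.000,6.780)–(5.000,6.341)
cell (6,2): code 0010 → (6.000,2.995)–(6.030,3.000)
cell (6,3): code 0111 → (6.030,3.000)–(7.000,3.107)
cell (6,6): code 1001 → (7.000,6.737)–(6.000,6.780)
cell (7,3): code 0110 → (7.000,3.107)–(8.000,3.810)
cell (7,6): code 1001 → (8.000,6.089)–(7.000,6.737)
cell (8,3): code 0010 → (8.000,3.810)–(8.162,4.000)
cell (8,4): code 0011 → (8.162,4.000)–(8.471,5.000)
cell (8,5): code 0011 → (8.471,5.000)–(8.081,6.000)
cell (8,6): code 0001 → (8.081,6.000)–(8.000,6.089)
total: 24 segments, chained into 2 closed loop(s), length Σ = 19.548868

segments=24 loops=2 length=19.549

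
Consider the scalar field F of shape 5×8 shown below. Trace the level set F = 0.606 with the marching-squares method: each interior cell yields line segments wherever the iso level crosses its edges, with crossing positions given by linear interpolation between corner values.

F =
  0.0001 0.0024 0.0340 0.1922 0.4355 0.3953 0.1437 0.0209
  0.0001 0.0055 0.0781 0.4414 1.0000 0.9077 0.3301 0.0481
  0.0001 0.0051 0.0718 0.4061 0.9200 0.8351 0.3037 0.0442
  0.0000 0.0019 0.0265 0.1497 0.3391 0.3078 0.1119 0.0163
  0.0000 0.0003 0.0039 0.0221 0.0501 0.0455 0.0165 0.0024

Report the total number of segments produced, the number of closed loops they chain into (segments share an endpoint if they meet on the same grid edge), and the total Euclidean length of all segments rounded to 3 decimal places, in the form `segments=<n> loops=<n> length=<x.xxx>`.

segments=8 loops=1 length=7.227

cell (0,3): code 0100 → (0.302,4.000)–(1.000,3.295)
cell (0,4): code 1100 → (0.411,5.000)–(0.302,4.000)
cell (0,5): code 1000 → (1.000,5.522)–(0.411,5.000)
cell (1,3): code 0110 → (1.000,3.295)–(2.000,3.389)
cell (1,5): code 1001 → (2.000,5.431)–(1.000,5.522)
cell (2,3): code 0010 → (2.000,3.389)–(2.541,4.000)
cell (2,4): code 0011 → (2.541,4.000)–(2.434,5.000)
cell (2,5): code 0001 → (2.434,5.000)–(2.000,5.431)
total: 8 segments, chained into 1 closed loop(s), length Σ = 7.227401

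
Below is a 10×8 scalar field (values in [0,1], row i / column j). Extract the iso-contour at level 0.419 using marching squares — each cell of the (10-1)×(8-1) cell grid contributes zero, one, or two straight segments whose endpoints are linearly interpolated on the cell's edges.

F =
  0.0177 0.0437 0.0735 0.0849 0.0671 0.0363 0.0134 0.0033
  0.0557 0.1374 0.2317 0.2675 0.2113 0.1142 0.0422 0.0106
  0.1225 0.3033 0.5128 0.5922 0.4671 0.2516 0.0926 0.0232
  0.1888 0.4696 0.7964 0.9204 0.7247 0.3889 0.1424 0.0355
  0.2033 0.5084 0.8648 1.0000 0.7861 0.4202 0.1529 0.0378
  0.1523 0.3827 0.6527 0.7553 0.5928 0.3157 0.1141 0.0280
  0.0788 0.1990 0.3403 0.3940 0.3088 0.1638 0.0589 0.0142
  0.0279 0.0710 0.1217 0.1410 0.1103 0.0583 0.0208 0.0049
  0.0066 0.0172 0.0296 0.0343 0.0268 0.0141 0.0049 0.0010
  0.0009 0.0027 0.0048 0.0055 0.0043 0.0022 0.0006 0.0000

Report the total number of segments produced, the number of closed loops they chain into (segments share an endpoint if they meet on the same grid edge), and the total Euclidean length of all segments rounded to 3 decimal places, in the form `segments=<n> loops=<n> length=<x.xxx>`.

cell (1,1): code 0100 → (1.666,2.000)–(2.000,1.552)
cell (1,2): code 1100 → (1.467,3.000)–(1.666,2.000)
cell (1,3): code 1100 → (1.812,4.000)–(1.467,3.000)
cell (1,4): code 1000 → (2.000,4.223)–(1.812,4.000)
cell (2,0): code 0100 → (2.696,1.000)–(3.000,0.820)
cell (2,1): code 1110 → (2.000,1.552)–(2.696,1.000)
cell (2,4): code 1001 → (3.000,4.910)–(2.000,4.223)
cell (3,0): code 0110 → (3.000,0.820)–(4.000,0.707)
cell (3,4): code 1101 → (3.962,5.000)–(3.000,4.910)
cell (3,5): code 1000 → (4.000,5.004)–(3.962,5.000)
cell (4,0): code 0010 → (4.000,0.707)–(4.711,1.000)
cell (4,1): code 0111 → (4.711,1.000)–(5.000,1.134)
cell (4,4): code 1011 → (5.000,4.627)–(4.011,5.000)
cell (4,5): code 0001 → (4.011,5.000)–(4.000,5.004)
cell (5,1): code 0010 → (5.000,1.134)–(5.748,2.000)
cell (5,2): code 0011 → (5.748,2.000)–(5.931,3.000)
cell (5,3): code 0011 → (5.931,3.000)–(5.612,4.000)
cell (5,4): code 0001 → (5.612,4.000)–(5.000,4.627)
total: 18 segments, chained into 1 closed loop(s), length Σ = 13.637035

segments=18 loops=1 length=13.637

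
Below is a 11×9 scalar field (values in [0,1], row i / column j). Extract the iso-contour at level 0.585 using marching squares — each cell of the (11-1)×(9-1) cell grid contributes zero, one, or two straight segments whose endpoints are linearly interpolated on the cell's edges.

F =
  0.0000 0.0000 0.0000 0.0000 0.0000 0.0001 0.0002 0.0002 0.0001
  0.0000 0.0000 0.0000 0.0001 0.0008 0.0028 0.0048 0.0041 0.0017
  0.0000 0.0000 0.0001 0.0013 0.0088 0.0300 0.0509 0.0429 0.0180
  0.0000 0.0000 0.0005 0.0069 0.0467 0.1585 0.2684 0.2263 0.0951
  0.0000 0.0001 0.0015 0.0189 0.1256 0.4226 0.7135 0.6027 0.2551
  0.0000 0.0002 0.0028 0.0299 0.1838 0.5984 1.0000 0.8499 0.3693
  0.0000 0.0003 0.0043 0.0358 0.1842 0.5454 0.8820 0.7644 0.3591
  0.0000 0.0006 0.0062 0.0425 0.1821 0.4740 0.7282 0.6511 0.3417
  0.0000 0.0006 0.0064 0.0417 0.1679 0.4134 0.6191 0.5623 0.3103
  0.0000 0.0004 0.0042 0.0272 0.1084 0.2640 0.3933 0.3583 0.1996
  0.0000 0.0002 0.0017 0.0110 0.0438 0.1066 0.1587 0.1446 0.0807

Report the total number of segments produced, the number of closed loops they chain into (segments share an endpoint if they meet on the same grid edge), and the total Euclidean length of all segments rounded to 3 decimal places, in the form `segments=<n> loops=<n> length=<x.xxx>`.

segments=16 loops=1 length=11.167

cell (3,5): code 0100 → (3.711,6.000)–(4.000,5.558)
cell (3,6): code 1100 → (3.953,7.000)–(3.711,6.000)
cell (3,7): code 1000 → (4.000,7.051)–(3.953,7.000)
cell (4,4): code 0100 → (4.924,5.000)–(5.000,4.968)
cell (4,5): code 1110 → (4.000,5.558)–(4.924,5.000)
cell (4,7): code 1001 → (5.000,7.551)–(4.000,7.051)
cell (5,4): code 0010 → (5.000,4.968)–(5.253,5.000)
cell (5,5): code 0111 → (5.253,5.000)–(6.000,5.118)
cell (5,7): code 1001 → (6.000,7.443)–(5.000,7.551)
cell (6,5): code 0110 → (6.000,5.118)–(7.000,5.437)
cell (6,7): code 1001 → (7.000,7.214)–(6.000,7.443)
cell (7,5): code 0110 → (7.000,5.437)–(8.000,5.834)
cell (7,6): code 1011 → (8.000,6.600)–(7.744,7.000)
cell (7,7): code 0001 → (7.744,7.000)–(7.000,7.214)
cell (8,5): code 0010 → (8.000,5.834)–(8.151,6.000)
cell (8,6): code 0001 → (8.151,6.000)–(8.000,6.600)
total: 16 segments, chained into 1 closed loop(s), length Σ = 11.167058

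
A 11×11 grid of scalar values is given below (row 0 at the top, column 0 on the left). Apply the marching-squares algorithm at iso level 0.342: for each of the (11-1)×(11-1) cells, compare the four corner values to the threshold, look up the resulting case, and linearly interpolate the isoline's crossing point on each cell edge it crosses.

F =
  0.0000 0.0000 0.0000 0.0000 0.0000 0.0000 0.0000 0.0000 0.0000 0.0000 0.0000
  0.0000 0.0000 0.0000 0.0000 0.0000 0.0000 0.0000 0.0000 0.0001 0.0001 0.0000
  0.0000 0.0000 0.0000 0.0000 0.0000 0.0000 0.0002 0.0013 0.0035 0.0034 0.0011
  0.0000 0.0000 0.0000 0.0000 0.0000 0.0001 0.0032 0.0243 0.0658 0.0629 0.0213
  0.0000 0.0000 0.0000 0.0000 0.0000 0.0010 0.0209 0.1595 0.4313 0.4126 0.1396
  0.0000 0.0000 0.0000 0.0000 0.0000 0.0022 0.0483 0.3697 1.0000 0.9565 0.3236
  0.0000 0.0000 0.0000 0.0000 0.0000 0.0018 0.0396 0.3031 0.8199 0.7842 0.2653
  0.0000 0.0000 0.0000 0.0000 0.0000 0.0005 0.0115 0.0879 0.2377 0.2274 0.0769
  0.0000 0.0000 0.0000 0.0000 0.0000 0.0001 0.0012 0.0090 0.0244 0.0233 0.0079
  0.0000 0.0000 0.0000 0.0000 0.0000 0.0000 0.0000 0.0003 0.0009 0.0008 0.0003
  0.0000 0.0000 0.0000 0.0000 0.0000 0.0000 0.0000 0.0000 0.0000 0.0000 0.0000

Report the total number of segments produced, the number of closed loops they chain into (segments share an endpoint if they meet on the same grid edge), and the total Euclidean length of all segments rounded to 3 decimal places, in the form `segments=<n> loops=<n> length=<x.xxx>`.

cell (3,7): code 0100 → (3.756,8.000)–(4.000,7.671)
cell (3,8): code 1100 → (3.798,9.000)–(3.756,8.000)
cell (3,9): code 1000 → (4.000,9.259)–(3.798,9.000)
cell (4,6): code 0100 → (4.868,7.000)–(5.000,6.914)
cell (4,7): code 1110 → (4.000,7.671)–(4.868,7.000)
cell (4,9): code 1001 → (5.000,9.971)–(4.000,9.259)
cell (5,6): code 0010 → (5.000,6.914)–(5.416,7.000)
cell (5,7): code 0111 → (5.416,7.000)–(6.000,7.075)
cell (5,9): code 1001 → (6.000,9.852)–(5.000,9.971)
cell (6,7): code 0010 → (6.000,7.075)–(6.821,8.000)
cell (6,8): code 0011 → (6.821,8.000)–(6.794,9.000)
cell (6,9): code 0001 → (6.794,9.000)–(6.000,9.852)
total: 12 segments, chained into 1 closed loop(s), length Σ = 9.643629

segments=12 loops=1 length=9.644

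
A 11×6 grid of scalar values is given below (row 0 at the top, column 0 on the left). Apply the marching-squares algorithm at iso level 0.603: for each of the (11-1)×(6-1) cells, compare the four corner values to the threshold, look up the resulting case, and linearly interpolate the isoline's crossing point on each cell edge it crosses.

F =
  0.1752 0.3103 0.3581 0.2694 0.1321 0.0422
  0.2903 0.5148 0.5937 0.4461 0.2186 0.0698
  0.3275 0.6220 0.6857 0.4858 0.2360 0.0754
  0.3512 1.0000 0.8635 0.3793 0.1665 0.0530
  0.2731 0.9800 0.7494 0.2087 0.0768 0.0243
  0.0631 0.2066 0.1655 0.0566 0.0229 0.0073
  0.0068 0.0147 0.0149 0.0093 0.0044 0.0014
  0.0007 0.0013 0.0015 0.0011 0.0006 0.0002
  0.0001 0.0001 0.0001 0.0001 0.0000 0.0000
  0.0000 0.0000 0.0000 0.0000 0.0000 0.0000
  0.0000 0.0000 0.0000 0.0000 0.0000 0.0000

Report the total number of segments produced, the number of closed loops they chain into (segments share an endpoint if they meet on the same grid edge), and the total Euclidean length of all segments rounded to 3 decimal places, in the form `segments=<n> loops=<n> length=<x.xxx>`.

segments=10 loops=1 length=8.716

cell (1,0): code 0100 → (1.823,1.000)–(2.000,0.935)
cell (1,1): code 1100 → (1.101,2.000)–(1.823,1.000)
cell (1,2): code 1000 → (2.000,2.414)–(1.101,2.000)
cell (2,0): code 0110 → (2.000,0.935)–(3.000,0.388)
cell (2,2): code 1001 → (3.000,2.538)–(2.000,2.414)
cell (3,0): code 0110 → (3.000,0.388)–(4.000,0.467)
cell (3,2): code 1001 → (4.000,2.271)–(3.000,2.538)
cell (4,0): code 0010 → (4.000,0.467)–(4.487,1.000)
cell (4,1): code 0011 → (4.487,1.000)–(4.251,2.000)
cell (4,2): code 0001 → (4.251,2.000)–(4.000,2.271)
total: 10 segments, chained into 1 closed loop(s), length Σ = 8.716437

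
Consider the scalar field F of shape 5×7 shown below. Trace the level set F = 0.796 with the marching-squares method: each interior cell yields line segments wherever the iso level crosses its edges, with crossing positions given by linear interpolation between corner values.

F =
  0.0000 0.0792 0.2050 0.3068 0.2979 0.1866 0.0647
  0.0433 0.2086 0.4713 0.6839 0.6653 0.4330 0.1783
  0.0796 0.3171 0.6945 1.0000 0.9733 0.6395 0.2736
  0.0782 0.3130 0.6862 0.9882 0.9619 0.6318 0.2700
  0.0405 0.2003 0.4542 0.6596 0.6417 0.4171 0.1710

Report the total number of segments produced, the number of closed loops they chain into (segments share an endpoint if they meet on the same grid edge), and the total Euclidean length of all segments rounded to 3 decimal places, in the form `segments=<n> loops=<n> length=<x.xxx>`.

cell (1,2): code 0100 → (1.355,3.000)–(2.000,2.332)
cell (1,3): code 1100 → (1.424,4.000)–(1.355,3.000)
cell (1,4): code 1000 → (2.000,4.531)–(1.424,4.000)
cell (2,2): code 0110 → (2.000,2.332)–(3.000,2.364)
cell (2,4): code 1001 → (3.000,4.503)–(2.000,4.531)
cell (3,2): code 0010 → (3.000,2.364)–(3.585,3.000)
cell (3,3): code 0011 → (3.585,3.000)–(3.518,4.000)
cell (3,4): code 0001 → (3.518,4.000)–(3.000,4.503)
total: 8 segments, chained into 1 closed loop(s), length Σ = 7.303668

segments=8 loops=1 length=7.304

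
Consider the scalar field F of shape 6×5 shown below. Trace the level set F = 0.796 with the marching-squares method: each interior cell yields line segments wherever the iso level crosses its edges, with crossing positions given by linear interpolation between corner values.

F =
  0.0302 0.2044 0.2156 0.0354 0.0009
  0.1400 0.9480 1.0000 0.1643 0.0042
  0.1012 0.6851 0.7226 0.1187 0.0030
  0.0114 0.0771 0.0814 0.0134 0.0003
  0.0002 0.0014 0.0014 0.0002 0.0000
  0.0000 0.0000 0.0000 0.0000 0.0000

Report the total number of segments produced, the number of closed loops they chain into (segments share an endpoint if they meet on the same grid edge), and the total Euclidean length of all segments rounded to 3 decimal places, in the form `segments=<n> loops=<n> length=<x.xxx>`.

segments=6 loops=1 length=4.031

cell (0,0): code 0100 → (0.796,1.000)–(1.000,0.812)
cell (0,1): code 1100 → (0.740,2.000)–(0.796,1.000)
cell (0,2): code 1000 → (1.000,2.244)–(0.740,2.000)
cell (1,0): code 0010 → (1.000,0.812)–(1.578,1.000)
cell (1,1): code 0011 → (1.578,1.000)–(1.735,2.000)
cell (1,2): code 0001 → (1.735,2.000)–(1.000,2.244)
total: 6 segments, chained into 1 closed loop(s), length Σ = 4.031176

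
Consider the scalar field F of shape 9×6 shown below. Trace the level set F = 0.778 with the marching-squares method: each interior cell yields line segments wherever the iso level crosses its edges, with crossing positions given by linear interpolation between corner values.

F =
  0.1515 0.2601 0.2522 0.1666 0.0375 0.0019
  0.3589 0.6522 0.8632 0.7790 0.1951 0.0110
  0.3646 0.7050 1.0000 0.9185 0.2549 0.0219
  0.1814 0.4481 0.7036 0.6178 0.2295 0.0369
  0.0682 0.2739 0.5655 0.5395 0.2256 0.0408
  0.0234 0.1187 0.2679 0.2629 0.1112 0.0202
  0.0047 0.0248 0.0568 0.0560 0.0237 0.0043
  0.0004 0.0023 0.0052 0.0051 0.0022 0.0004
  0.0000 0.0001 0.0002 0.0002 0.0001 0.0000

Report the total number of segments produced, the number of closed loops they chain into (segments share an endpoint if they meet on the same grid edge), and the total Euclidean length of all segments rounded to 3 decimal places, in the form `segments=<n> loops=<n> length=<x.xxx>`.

segments=8 loops=1 length=6.134

cell (0,1): code 0100 → (0.861,2.000)–(1.000,1.596)
cell (0,2): code 1100 → (0.998,3.000)–(0.861,2.000)
cell (0,3): code 1000 → (1.000,3.002)–(0.998,3.000)
cell (1,1): code 0110 → (1.000,1.596)–(2.000,1.247)
cell (1,3): code 1001 → (2.000,3.212)–(1.000,3.002)
cell (2,1): code 0010 → (2.000,1.247)–(2.749,2.000)
cell (2,2): code 0011 → (2.749,2.000)–(2.467,3.000)
cell (2,3): code 0001 → (2.467,3.000)–(2.000,3.212)
total: 8 segments, chained into 1 closed loop(s), length Σ = 6.133544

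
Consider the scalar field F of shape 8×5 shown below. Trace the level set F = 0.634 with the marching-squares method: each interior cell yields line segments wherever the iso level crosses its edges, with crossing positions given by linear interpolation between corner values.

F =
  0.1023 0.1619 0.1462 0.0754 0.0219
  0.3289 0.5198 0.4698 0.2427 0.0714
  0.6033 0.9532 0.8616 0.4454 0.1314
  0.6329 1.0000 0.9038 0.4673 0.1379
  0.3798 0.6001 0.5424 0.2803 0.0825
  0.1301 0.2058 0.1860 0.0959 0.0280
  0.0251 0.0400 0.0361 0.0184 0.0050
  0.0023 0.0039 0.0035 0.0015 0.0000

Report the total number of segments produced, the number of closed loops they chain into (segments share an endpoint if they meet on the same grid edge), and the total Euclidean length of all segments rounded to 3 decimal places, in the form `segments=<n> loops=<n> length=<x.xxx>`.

segments=8 loops=1 length=8.325

cell (1,0): code 0100 → (1.263,1.000)–(2.000,0.088)
cell (1,1): code 1100 → (1.419,2.000)–(1.263,1.000)
cell (1,2): code 1000 → (2.000,2.547)–(1.419,2.000)
cell (2,0): code 0110 → (2.000,0.088)–(3.000,0.003)
cell (2,2): code 1001 → (3.000,2.618)–(2.000,2.547)
cell (3,0): code 0010 → (3.000,0.003)–(3.915,1.000)
cell (3,1): code 0011 → (3.915,1.000)–(3.747,2.000)
cell (3,2): code 0001 → (3.747,2.000)–(3.000,2.618)
total: 8 segments, chained into 1 closed loop(s), length Σ = 8.325146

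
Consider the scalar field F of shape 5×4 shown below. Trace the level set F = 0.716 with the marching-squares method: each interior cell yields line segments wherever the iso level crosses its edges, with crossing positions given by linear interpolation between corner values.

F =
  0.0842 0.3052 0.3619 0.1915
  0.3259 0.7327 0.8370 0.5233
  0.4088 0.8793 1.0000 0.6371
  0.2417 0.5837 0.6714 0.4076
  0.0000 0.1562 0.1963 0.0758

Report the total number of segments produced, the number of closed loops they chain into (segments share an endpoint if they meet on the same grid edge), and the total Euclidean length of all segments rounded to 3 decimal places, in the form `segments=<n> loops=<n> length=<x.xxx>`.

cell (0,0): code 0100 → (0.961,1.000)–(1.000,0.959)
cell (0,1): code 1100 → (0.745,2.000)–(0.961,1.000)
cell (0,2): code 1000 → (1.000,2.386)–(0.745,2.000)
cell (1,0): code 0110 → (1.000,0.959)–(2.000,0.653)
cell (1,2): code 1001 → (2.000,2.783)–(1.000,2.386)
cell (2,0): code 0010 → (2.000,0.653)–(2.552,1.000)
cell (2,1): code 0011 → (2.552,1.000)–(2.864,2.000)
cell (2,2): code 0001 → (2.864,2.000)–(2.000,2.783)
total: 8 segments, chained into 1 closed loop(s), length Σ = 6.529362

segments=8 loops=1 length=6.529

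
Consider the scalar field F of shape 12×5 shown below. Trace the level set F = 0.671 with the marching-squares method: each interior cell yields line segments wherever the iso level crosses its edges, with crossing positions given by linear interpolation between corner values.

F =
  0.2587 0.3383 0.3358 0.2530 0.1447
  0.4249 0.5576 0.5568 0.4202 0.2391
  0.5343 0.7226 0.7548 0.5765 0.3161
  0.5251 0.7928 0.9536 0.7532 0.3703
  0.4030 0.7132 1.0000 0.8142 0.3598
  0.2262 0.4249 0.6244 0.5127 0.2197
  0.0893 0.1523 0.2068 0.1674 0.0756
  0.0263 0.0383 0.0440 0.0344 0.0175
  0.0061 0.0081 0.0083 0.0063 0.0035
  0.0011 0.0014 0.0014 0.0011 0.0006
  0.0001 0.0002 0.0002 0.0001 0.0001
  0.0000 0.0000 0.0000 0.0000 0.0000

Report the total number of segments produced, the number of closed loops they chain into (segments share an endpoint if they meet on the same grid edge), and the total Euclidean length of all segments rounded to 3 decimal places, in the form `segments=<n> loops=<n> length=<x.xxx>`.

segments=12 loops=1 length=9.476

cell (1,0): code 0100 → (1.687,1.000)–(2.000,0.726)
cell (1,1): code 1100 → (1.577,2.000)–(1.687,1.000)
cell (1,2): code 1000 → (2.000,2.470)–(1.577,2.000)
cell (2,0): code 0110 → (2.000,0.726)–(3.000,0.545)
cell (2,2): code 1101 → (2.535,3.000)–(2.000,2.470)
cell (2,3): code 1000 → (3.000,3.215)–(2.535,3.000)
cell (3,0): code 0110 → (3.000,0.545)–(4.000,0.864)
cell (3,3): code 1001 → (4.000,3.315)–(3.000,3.215)
cell (4,0): code 0010 → (4.000,0.864)–(4.146,1.000)
cell (4,1): code 0011 → (4.146,1.000)–(4.876,2.000)
cell (4,2): code 0011 → (4.876,2.000)–(4.475,3.000)
cell (4,3): code 0001 → (4.475,3.000)–(4.000,3.315)
total: 12 segments, chained into 1 closed loop(s), length Σ = 9.475618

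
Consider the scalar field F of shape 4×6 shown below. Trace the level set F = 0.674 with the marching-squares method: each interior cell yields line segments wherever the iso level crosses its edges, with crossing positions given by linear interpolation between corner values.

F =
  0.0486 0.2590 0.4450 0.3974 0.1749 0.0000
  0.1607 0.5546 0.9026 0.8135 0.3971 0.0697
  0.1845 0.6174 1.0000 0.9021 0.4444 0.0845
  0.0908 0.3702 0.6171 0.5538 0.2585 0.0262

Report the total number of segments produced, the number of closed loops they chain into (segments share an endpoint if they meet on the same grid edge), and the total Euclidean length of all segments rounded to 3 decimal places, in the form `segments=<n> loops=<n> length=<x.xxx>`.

cell (0,1): code 0100 → (0.500,2.000)–(1.000,1.343)
cell (0,2): code 1100 → (0.665,3.000)–(0.500,2.000)
cell (0,3): code 1000 → (1.000,3.335)–(0.665,3.000)
cell (1,1): code 0110 → (1.000,1.343)–(2.000,1.148)
cell (1,3): code 1001 → (2.000,3.498)–(1.000,3.335)
cell (2,1): code 0010 → (2.000,1.148)–(2.851,2.000)
cell (2,2): code 0011 → (2.851,2.000)–(2.655,3.000)
cell (2,3): code 0001 → (2.655,3.000)–(2.000,3.498)
total: 8 segments, chained into 1 closed loop(s), length Σ = 7.391362

segments=8 loops=1 length=7.391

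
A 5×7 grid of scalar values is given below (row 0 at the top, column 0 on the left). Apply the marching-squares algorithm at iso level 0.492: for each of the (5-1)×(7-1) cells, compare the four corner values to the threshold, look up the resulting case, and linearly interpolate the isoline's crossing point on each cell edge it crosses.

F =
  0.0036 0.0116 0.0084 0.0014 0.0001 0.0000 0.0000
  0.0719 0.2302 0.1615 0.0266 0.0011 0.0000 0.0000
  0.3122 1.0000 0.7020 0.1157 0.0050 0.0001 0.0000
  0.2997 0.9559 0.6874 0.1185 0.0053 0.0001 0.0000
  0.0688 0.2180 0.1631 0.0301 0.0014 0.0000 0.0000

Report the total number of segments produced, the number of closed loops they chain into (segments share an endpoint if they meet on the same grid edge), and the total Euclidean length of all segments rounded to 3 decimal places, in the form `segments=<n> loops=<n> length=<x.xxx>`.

cell (1,0): code 0100 → (1.340,1.000)–(2.000,0.261)
cell (1,1): code 1100 → (1.611,2.000)–(1.340,1.000)
cell (1,2): code 1000 → (2.000,2.358)–(1.611,2.000)
cell (2,0): code 0110 → (2.000,0.261)–(3.000,0.293)
cell (2,2): code 1001 → (3.000,2.343)–(2.000,2.358)
cell (3,0): code 0010 → (3.000,0.293)–(3.629,1.000)
cell (3,1): code 0011 → (3.629,1.000)–(3.373,2.000)
cell (3,2): code 0001 → (3.373,2.000)–(3.000,2.343)
total: 8 segments, chained into 1 closed loop(s), length Σ = 7.040784

segments=8 loops=1 length=7.041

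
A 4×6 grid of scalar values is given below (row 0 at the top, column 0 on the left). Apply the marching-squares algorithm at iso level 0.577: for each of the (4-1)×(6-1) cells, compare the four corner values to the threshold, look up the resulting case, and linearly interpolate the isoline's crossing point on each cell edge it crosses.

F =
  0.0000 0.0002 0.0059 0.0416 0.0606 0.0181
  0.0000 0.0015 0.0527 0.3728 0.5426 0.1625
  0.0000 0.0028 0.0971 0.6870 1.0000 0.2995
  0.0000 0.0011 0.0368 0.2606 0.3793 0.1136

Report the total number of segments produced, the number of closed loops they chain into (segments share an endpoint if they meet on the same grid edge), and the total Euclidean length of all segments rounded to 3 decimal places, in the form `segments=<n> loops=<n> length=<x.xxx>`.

cell (1,2): code 0100 → (1.650,3.000)–(2.000,2.814)
cell (1,3): code 1100 → (1.075,4.000)–(1.650,3.000)
cell (1,4): code 1000 → (2.000,4.604)–(1.075,4.000)
cell (2,2): code 0010 → (2.000,2.814)–(2.258,3.000)
cell (2,3): code 0011 → (2.258,3.000)–(2.681,4.000)
cell (2,4): code 0001 → (2.681,4.000)–(2.000,4.604)
total: 6 segments, chained into 1 closed loop(s), length Σ = 4.969346

segments=6 loops=1 length=4.969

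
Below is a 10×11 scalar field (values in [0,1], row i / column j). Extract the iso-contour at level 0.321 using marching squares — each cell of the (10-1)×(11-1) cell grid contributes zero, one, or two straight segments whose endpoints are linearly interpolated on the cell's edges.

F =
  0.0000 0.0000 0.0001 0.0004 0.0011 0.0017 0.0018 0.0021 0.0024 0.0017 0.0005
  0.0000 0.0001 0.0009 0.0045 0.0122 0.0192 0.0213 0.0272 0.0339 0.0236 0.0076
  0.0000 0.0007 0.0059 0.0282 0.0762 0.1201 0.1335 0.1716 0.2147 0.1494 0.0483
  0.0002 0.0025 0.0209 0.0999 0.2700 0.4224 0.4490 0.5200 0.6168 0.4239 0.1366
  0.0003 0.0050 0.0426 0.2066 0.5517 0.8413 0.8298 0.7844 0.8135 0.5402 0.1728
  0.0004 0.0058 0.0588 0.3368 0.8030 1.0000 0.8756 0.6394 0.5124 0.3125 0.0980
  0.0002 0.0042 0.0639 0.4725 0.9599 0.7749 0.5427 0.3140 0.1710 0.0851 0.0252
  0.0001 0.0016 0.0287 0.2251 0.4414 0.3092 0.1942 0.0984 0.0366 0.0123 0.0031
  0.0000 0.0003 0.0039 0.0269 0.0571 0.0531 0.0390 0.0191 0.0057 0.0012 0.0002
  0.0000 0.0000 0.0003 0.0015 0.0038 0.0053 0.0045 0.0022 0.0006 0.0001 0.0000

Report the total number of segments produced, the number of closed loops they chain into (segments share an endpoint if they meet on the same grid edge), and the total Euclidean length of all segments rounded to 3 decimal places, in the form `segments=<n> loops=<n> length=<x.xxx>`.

cell (2,4): code 0100 → (2.665,5.000)–(3.000,4.335)
cell (2,5): code 1100 → (2.594,6.000)–(2.665,5.000)
cell (2,6): code 1100 → (2.429,7.000)–(2.594,6.000)
cell (2,7): code 1100 → (2.264,8.000)–(2.429,7.000)
cell (2,8): code 1100 → (2.625,9.000)–(2.264,8.000)
cell (2,9): code 1000 → (3.000,9.358)–(2.625,9.000)
cell (3,3): code 0100 → (3.181,4.000)–(4.000,3.331)
cell (3,4): code 1110 → (3.000,4.335)–(3.181,4.000)
cell (3,9): code 1001 → (4.000,9.597)–(3.000,9.358)
cell (4,2): code 0100 → (4.879,3.000)–(5.000,2.943)
cell (4,3): code 1110 → (4.000,3.331)–(4.879,3.000)
cell (4,8): code 1011 → (5.000,8.957)–(4.963,9.000)
cell (4,9): code 0001 → (4.963,9.000)–(4.000,9.597)
cell (5,2): code 0110 → (5.000,2.943)–(6.000,2.629)
cell (5,6): code 1011 → (6.000,6.969)–(5.978,7.000)
cell (5,7): code 0011 → (5.978,7.000)–(5.561,8.000)
cell (5,8): code 0001 → (5.561,8.000)–(5.000,8.957)
cell (6,2): code 0010 → (6.000,2.629)–(6.612,3.000)
cell (6,3): code 0111 → (6.612,3.000)–(7.000,3.443)
cell (6,4): code 1011 → (7.000,4.911)–(6.975,5.000)
cell (6,5): code 0011 → (6.975,5.000)–(6.636,6.000)
cell (6,6): code 0001 → (6.636,6.000)–(6.000,6.969)
cell (7,3): code 0010 → (7.000,3.443)–(7.313,4.000)
cell (7,4): code 0001 → (7.313,4.000)–(7.000,4.911)
total: 24 segments, chained into 1 closed loop(s), length Σ = 18.577638

segments=24 loops=1 length=18.578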